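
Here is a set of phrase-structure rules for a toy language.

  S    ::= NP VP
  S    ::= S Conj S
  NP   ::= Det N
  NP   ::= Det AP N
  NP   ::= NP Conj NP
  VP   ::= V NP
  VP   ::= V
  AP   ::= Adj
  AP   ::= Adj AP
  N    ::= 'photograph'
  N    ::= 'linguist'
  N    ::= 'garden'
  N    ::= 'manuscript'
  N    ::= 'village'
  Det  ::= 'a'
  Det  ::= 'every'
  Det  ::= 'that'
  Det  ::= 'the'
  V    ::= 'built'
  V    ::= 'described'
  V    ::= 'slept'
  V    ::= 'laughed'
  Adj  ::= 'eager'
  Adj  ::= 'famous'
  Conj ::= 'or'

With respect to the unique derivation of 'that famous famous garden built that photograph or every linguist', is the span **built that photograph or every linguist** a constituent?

Yes

[S [NP [Det that] [AP [Adj famous] [AP [Adj famous]]] [N garden]] [VP [V built] [NP [NP [Det that] [N photograph]] [Conj or] [NP [Det every] [N linguist]]]]]
The words 'built that photograph or every linguist' are exhaustively dominated by a single VP node (built by VP → V NP), so they form a constituent.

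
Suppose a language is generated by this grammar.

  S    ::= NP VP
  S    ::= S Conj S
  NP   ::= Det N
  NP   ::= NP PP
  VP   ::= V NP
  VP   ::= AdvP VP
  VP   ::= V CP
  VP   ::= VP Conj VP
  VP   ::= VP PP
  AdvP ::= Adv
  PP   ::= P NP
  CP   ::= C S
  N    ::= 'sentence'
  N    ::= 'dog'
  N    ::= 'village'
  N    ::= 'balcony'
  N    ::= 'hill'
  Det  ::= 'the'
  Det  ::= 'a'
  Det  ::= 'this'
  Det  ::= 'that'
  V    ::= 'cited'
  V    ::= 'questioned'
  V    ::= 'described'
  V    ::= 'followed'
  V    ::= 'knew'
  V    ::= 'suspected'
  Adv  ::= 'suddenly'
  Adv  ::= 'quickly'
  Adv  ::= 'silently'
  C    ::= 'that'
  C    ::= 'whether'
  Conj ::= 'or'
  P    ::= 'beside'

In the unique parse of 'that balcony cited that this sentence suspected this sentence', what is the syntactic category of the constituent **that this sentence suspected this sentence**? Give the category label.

CP

[S [NP [Det that] [N balcony]] [VP [V cited] [CP [C that] [S [NP [Det this] [N sentence]] [VP [V suspected] [NP [Det this] [N sentence]]]]]]]
The span 'that this sentence suspected this sentence' is the CP node built by CP → C S.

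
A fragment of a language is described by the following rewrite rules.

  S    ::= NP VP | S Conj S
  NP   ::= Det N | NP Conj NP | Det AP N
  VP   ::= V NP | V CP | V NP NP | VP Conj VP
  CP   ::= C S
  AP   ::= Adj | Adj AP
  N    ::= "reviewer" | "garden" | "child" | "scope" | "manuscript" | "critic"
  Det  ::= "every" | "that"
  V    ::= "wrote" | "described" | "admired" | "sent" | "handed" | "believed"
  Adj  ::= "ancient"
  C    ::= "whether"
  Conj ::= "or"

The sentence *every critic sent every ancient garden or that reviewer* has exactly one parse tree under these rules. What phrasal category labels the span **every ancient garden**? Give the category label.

NP

[S [NP [Det every] [N critic]] [VP [V sent] [NP [NP [Det every] [AP [Adj ancient]] [N garden]] [Conj or] [NP [Det that] [N reviewer]]]]]
The span 'every ancient garden' is the NP node built by NP → Det AP N.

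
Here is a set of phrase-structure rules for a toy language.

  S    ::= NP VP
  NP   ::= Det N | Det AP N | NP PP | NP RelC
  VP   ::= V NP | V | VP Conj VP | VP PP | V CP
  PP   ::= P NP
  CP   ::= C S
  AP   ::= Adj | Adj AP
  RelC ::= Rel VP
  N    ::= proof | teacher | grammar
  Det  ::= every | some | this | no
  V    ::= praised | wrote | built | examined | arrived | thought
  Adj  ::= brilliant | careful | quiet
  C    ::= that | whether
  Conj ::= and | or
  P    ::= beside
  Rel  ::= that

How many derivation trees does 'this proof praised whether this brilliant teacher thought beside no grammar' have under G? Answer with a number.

2

The two bracketings:
[S [NP [Det this] [N proof]] [VP [VP [V praised] [CP [C whether] [S [NP [Det this] [AP [Adj brilliant]] [N teacher]] [VP [V thought]]]]] [PP [P beside] [NP [Det no] [N grammar]]]]]
[S [NP [Det this] [N proof]] [VP [V praised] [CP [C whether] [S [NP [Det this] [AP [Adj brilliant]] [N teacher]] [VP [VP [V thought]] [PP [P beside] [NP [Det no] [N grammar]]]]]]]]
The trees differ in how a recursive rule is bracketed over the same span.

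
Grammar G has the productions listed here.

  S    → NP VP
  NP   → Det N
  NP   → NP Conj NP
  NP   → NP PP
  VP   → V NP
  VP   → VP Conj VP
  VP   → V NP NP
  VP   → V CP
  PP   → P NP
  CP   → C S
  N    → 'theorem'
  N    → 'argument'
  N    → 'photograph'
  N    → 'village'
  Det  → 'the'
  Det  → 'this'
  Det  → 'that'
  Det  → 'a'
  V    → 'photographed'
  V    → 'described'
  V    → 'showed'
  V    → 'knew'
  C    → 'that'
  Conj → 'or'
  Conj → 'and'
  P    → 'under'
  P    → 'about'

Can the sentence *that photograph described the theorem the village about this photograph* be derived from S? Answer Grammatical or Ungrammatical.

[S [NP [Det that] [N photograph]] [VP [V described] [NP [Det the] [N theorem]] [NP [NP [Det the] [N village]] [PP [P about] [NP [Det this] [N photograph]]]]]]
Every word is introduced by a lexical rule and the phrasal rules combine the resulting categories into a single S.

Grammatical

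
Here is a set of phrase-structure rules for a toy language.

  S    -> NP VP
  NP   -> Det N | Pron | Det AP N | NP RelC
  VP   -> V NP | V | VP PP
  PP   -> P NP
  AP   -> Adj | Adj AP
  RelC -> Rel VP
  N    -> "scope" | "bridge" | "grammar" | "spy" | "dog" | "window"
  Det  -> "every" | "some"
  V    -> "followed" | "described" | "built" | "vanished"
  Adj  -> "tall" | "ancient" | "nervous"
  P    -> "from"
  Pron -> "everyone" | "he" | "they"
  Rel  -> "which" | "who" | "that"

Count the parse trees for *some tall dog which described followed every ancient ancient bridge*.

[S [NP [NP [Det some] [AP [Adj tall]] [N dog]] [RelC [Rel which] [VP [V described]]]] [VP [V followed] [NP [Det every] [AP [Adj ancient] [AP [Adj ancient]]] [N bridge]]]]
No rule offers an alternative attachment or grouping for any span, so this is the only derivation.

1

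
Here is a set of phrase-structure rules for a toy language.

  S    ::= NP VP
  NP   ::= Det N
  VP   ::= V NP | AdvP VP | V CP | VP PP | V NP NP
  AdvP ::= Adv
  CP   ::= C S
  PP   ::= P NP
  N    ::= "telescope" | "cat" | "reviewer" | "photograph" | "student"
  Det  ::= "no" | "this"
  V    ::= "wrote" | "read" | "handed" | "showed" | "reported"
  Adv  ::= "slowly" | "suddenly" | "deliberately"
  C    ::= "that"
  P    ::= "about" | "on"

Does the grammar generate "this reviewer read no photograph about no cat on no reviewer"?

S
  NP
    Det: this
    N: reviewer
  VP
    VP
      VP
        V: read
        NP
          Det: no
          N: photograph
      PP
        P: about
        NP
          Det: no
          N: cat
    PP
      P: on
      NP
        Det: no
        N: reviewer
Each bracket corresponds to one application of a listed rule, so the string is derivable from S.

Grammatical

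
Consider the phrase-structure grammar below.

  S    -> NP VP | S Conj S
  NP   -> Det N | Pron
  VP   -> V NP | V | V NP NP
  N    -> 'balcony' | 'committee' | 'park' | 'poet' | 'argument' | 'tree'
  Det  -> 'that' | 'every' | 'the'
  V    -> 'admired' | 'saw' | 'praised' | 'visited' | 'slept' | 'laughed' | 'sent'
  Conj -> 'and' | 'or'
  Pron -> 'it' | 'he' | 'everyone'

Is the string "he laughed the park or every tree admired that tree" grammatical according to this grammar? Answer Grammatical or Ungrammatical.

S
  S
    NP
      Pron: he
    VP
      V: laughed
      NP
        Det: the
        N: park
  Conj: or
  S
    NP
      Det: every
      N: tree
    VP
      V: admired
      NP
        Det: that
        N: tree
Every word is introduced by a lexical rule and the phrasal rules combine the resulting categories into a single S.

Grammatical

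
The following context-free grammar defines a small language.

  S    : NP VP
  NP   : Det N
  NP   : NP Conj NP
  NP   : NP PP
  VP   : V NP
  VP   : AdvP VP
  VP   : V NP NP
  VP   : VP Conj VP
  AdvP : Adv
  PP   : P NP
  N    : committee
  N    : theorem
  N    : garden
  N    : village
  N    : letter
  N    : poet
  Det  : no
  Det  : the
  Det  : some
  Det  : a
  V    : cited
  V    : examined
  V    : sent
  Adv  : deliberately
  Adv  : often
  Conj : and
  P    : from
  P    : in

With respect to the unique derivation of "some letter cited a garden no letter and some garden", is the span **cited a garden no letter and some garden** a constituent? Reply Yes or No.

[S [NP [Det some] [N letter]] [VP [V cited] [NP [Det a] [N garden]] [NP [NP [Det no] [N letter]] [Conj and] [NP [Det some] [N garden]]]]]
The words 'cited a garden no letter and some garden' are exhaustively dominated by a single VP node (built by VP → V NP NP), so they form a constituent.

Yes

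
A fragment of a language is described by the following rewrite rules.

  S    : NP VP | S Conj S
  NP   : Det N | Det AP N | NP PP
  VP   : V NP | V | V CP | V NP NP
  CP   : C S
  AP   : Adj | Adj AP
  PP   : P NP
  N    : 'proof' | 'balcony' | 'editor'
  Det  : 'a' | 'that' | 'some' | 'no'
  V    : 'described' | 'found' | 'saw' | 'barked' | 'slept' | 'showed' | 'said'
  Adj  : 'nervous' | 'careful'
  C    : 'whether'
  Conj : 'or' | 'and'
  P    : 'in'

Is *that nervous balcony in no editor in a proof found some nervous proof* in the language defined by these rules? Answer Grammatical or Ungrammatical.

Grammatical

[S [NP [NP [Det that] [AP [Adj nervous]] [N balcony]] [PP [P in] [NP [NP [Det no] [N editor]] [PP [P in] [NP [Det a] [N proof]]]]]] [VP [V found] [NP [Det some] [AP [Adj nervous]] [N proof]]]]
Each bracket corresponds to one application of a listed rule, so the string is derivable from S.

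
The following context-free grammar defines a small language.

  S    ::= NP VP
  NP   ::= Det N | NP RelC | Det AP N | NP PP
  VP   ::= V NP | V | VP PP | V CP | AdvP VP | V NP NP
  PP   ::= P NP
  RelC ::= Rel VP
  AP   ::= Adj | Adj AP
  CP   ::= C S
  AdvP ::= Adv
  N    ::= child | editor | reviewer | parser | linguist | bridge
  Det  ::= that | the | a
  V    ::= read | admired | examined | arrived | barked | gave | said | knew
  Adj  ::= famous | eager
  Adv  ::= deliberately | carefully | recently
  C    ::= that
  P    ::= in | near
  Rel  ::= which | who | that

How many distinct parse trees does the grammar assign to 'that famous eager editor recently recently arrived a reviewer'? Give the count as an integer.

1

[S [NP [Det that] [AP [Adj famous] [AP [Adj eager]]] [N editor]] [VP [AdvP [Adv recently]] [VP [AdvP [Adv recently]] [VP [V arrived] [NP [Det a] [N reviewer]]]]]]
No rule offers an alternative attachment or grouping for any span, so this is the only derivation.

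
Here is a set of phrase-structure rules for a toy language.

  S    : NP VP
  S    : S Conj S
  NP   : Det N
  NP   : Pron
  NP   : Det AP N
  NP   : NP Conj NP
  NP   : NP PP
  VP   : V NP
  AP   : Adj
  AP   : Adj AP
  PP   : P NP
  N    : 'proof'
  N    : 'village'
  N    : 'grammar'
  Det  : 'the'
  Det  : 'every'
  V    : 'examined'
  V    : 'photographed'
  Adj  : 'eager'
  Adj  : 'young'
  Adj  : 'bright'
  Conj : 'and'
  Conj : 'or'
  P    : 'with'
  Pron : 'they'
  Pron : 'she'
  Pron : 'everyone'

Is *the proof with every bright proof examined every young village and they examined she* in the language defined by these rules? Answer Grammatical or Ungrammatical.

S
  S
    NP
      NP
        Det: the
        N: proof
      PP
        P: with
        NP
          Det: every
          AP
            Adj: bright
          N: proof
    VP
      V: examined
      NP
        Det: every
        AP
          Adj: young
        N: village
  Conj: and
  S
    NP
      Pron: they
    VP
      V: examined
      NP
        Pron: she
The bracketing above is licensed at every node by one of the given productions, with S at the root.

Grammatical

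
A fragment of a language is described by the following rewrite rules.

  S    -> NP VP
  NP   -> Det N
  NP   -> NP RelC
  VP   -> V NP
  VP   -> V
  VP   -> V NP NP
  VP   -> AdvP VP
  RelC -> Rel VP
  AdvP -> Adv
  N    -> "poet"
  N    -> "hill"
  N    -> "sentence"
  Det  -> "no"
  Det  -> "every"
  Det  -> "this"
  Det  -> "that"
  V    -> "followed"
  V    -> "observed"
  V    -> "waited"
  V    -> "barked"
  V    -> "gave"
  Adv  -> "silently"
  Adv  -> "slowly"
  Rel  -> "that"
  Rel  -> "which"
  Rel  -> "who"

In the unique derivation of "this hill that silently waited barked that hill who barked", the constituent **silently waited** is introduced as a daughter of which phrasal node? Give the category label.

RelC

[S [NP [NP [Det this] [N hill]] [RelC [Rel that] [VP [AdvP [Adv silently]] [VP [V waited]]]]] [VP [V barked] [NP [NP [Det that] [N hill]] [RelC [Rel who] [VP [V barked]]]]]]
The span 'silently waited' is the VP node built by VP → AdvP VP.
Its mother is the RelC built by RelC → Rel VP.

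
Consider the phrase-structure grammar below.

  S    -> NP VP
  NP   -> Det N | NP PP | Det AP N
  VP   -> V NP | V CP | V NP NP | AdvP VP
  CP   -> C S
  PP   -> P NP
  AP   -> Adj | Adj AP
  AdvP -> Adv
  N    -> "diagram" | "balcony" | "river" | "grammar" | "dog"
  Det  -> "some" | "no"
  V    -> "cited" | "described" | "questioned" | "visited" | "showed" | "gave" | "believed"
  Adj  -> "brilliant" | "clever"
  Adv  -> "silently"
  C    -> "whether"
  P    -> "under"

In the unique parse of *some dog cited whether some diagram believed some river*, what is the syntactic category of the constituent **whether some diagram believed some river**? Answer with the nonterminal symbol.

CP

[S [NP [Det some] [N dog]] [VP [V cited] [CP [C whether] [S [NP [Det some] [N diagram]] [VP [V believed] [NP [Det some] [N river]]]]]]]
The span 'whether some diagram believed some river' is the CP node built by CP → C S.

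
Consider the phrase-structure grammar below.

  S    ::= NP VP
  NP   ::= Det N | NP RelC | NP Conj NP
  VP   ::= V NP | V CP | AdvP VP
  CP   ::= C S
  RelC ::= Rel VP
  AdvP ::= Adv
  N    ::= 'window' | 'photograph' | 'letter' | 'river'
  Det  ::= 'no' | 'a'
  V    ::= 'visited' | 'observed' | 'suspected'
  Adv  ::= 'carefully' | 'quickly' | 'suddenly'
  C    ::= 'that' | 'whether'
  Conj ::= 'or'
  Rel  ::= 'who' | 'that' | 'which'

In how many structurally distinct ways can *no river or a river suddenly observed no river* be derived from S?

1

[S [NP [NP [Det no] [N river]] [Conj or] [NP [Det a] [N river]]] [VP [AdvP [Adv suddenly]] [VP [V observed] [NP [Det no] [N river]]]]]
No rule offers an alternative attachment or grouping for any span, so this is the only derivation.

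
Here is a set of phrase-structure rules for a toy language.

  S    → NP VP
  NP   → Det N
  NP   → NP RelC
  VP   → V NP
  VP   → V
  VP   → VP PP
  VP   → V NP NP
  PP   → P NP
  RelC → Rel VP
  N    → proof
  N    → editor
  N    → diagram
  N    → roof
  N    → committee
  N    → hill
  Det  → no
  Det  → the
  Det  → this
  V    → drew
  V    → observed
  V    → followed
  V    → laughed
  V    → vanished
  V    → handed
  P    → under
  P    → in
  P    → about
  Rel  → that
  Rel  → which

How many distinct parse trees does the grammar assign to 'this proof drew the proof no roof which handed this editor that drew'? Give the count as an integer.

2

The two bracketings:
[S [NP [Det this] [N proof]] [VP [V drew] [NP [Det the] [N proof]] [NP [NP [Det no] [N roof]] [RelC [Rel which] [VP [V handed] [NP [NP [Det this] [N editor]] [RelC [Rel that] [VP [V drew]]]]]]]]]
[S [NP [Det this] [N proof]] [VP [V drew] [NP [Det the] [N proof]] [NP [NP [NP [Det no] [N roof]] [RelC [Rel which] [VP [V handed] [NP [Det this] [N editor]]]]] [RelC [Rel that] [VP [V drew]]]]]]
The trees differ in how a recursive rule is bracketed over the same span.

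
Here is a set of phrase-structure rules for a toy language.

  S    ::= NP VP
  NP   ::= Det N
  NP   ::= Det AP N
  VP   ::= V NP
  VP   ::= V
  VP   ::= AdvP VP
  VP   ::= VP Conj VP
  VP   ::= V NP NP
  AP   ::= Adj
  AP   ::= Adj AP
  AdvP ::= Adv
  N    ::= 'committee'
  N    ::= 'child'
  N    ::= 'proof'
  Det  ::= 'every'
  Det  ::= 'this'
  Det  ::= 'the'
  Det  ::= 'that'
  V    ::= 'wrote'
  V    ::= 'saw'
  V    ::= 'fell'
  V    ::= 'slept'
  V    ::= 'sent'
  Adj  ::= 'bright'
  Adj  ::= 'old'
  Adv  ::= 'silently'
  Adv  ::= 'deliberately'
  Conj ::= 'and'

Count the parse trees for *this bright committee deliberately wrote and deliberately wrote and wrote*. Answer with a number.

Two of the 7 distinct bracketings:
[S [NP [Det this] [AP [Adj bright]] [N committee]] [VP [AdvP [Adv deliberately]] [VP [VP [V wrote]] [Conj and] [VP [AdvP [Adv deliberately]] [VP [VP [V wrote]] [Conj and] [VP [V wrote]]]]]]]
[S [NP [Det this] [AP [Adj bright]] [N committee]] [VP [AdvP [Adv deliberately]] [VP [VP [V wrote]] [Conj and] [VP [VP [AdvP [Adv deliberately]] [VP [V wrote]]] [Conj and] [VP [V wrote]]]]]]
The trees differ in how a recursive rule is bracketed over the same span.

7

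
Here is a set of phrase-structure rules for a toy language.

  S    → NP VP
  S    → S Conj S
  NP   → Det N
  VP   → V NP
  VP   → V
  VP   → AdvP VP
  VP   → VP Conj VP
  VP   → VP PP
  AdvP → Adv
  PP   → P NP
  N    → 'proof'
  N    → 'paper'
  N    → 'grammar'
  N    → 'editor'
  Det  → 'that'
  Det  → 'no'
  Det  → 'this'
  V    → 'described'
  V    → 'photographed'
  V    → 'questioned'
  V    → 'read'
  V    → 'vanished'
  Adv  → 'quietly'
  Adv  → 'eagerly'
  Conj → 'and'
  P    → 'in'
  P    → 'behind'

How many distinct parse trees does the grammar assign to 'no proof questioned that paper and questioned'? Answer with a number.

[S [NP [Det no] [N proof]] [VP [VP [V questioned] [NP [Det that] [N paper]]] [Conj and] [VP [V questioned]]]]
No rule offers an alternative attachment or grouping for any span, so this is the only derivation.

1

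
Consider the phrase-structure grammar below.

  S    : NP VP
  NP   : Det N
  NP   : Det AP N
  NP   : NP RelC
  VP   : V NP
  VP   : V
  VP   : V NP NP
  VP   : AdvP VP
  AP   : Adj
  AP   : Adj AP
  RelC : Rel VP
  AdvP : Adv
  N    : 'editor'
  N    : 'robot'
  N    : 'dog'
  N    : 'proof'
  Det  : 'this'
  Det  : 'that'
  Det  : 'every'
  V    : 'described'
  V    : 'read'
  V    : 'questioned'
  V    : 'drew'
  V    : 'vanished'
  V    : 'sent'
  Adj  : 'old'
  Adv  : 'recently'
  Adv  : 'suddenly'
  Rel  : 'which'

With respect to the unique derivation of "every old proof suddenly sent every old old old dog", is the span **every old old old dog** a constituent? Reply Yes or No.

[S [NP [Det every] [AP [Adj old]] [N proof]] [VP [AdvP [Adv suddenly]] [VP [V sent] [NP [Det every] [AP [Adj old] [AP [Adj old] [AP [Adj old]]]] [N dog]]]]]
The words 'every old old old dog' are exhaustively dominated by a single NP node (built by NP → Det AP N), so they form a constituent.

Yes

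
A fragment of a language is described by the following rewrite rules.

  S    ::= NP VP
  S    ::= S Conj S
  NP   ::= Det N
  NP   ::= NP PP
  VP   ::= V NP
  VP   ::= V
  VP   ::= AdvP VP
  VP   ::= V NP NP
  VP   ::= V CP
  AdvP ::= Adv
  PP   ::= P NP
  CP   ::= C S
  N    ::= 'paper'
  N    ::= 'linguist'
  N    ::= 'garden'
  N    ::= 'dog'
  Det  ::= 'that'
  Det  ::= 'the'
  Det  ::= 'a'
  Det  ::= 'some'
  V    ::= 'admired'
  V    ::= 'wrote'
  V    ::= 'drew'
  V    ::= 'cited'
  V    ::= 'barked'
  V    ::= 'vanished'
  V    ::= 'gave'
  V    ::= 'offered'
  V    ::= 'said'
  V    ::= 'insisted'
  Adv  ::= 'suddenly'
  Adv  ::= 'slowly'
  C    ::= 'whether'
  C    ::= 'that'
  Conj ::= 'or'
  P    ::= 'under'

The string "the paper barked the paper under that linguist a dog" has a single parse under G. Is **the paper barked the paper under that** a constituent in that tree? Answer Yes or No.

[S [NP [Det the] [N paper]] [VP [V barked] [NP [NP [Det the] [N paper]] [PP [P under] [NP [Det that] [N linguist]]]] [NP [Det a] [N dog]]]]
The smallest constituent containing 'the paper barked the paper under that' is the S spanning 'the paper barked the paper under that linguist a dog'; no single node in the tree dominates exactly the given words.

No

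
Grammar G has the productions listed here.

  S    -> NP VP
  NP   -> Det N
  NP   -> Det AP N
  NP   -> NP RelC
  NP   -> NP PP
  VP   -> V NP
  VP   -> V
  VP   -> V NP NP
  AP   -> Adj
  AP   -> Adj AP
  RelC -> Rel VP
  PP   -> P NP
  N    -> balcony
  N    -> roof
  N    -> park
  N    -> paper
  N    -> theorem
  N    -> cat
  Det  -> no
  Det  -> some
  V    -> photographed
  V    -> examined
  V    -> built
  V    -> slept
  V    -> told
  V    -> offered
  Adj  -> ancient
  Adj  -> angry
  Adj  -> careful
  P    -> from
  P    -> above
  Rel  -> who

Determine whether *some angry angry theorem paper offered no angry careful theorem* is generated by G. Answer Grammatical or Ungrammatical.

An N word can never sit immediately before an N word in any string this grammar generates, so the substring 'theorem paper' rules out a derivation.

Ungrammatical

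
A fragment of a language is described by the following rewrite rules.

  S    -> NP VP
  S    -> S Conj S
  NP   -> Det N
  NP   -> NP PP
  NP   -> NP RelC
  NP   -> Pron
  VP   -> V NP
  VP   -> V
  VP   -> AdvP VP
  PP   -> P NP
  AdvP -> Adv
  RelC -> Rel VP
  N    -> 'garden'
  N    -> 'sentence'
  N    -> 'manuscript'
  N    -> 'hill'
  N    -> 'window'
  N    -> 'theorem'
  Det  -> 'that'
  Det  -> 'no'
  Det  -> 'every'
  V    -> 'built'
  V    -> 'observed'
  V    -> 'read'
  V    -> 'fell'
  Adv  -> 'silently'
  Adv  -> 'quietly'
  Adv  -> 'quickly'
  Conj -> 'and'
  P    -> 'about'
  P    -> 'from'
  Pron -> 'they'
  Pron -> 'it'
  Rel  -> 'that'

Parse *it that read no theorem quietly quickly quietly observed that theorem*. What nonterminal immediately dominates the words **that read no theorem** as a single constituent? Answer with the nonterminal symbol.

RelC

S
  NP
    NP
      Pron: it
    RelC
      Rel: that
      VP
        V: read
        NP
          Det: no
          N: theorem
  VP
    AdvP
      Adv: quietly
    VP
      AdvP
        Adv: quickly
      VP
        AdvP
          Adv: quietly
        VP
          V: observed
          NP
            Det: that
            N: theorem
The span 'that read no theorem' is the RelC node built by RelC → Rel VP.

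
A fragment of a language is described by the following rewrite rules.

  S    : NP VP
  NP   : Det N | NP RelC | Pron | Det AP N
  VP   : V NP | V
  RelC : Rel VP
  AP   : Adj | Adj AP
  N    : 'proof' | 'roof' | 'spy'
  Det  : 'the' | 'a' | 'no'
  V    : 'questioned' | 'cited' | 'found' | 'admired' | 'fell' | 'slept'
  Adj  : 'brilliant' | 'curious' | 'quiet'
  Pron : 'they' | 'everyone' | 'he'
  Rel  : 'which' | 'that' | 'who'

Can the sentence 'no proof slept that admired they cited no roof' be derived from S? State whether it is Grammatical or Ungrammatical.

Ungrammatical

For S → NP VP, the only prefix that parses as NP is 'no proof', but the remainder 'slept that admired they cited no roof' is not a VP under these rules.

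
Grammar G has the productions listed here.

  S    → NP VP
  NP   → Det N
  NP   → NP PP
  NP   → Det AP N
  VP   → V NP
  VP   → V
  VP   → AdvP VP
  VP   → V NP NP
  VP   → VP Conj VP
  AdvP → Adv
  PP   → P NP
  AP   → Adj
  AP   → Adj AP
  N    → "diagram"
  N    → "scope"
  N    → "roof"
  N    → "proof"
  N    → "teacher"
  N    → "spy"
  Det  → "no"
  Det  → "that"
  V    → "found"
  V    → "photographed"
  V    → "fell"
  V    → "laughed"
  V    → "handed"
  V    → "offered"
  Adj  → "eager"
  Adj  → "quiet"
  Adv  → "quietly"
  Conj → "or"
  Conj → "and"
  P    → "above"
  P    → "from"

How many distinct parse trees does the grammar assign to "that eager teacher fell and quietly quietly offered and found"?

Two of the 4 distinct bracketings:
[S [NP [Det that] [AP [Adj eager]] [N teacher]] [VP [VP [V fell]] [Conj and] [VP [AdvP [Adv quietly]] [VP [AdvP [Adv quietly]] [VP [VP [V offered]] [Conj and] [VP [V found]]]]]]]
[S [NP [Det that] [AP [Adj eager]] [N teacher]] [VP [VP [V fell]] [Conj and] [VP [AdvP [Adv quietly]] [VP [VP [AdvP [Adv quietly]] [VP [V offered]]] [Conj and] [VP [V found]]]]]]
The trees differ in how a recursive rule is bracketed over the same span.

4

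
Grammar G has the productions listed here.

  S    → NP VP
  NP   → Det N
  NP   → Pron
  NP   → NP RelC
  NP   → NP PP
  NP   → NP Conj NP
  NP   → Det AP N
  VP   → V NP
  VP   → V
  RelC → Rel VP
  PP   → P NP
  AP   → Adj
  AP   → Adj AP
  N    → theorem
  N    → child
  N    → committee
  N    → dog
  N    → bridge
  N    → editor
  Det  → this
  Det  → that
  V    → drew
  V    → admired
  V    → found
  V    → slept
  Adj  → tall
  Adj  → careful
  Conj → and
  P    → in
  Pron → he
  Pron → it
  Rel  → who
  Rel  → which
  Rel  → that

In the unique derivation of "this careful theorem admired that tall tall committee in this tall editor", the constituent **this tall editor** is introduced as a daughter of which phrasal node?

PP

[S [NP [Det this] [AP [Adj careful]] [N theorem]] [VP [V admired] [NP [NP [Det that] [AP [Adj tall] [AP [Adj tall]]] [N committee]] [PP [P in] [NP [Det this] [AP [Adj tall]] [N editor]]]]]]
The span 'this tall editor' is the NP node built by NP → Det AP N.
Its mother is the PP built by PP → P NP.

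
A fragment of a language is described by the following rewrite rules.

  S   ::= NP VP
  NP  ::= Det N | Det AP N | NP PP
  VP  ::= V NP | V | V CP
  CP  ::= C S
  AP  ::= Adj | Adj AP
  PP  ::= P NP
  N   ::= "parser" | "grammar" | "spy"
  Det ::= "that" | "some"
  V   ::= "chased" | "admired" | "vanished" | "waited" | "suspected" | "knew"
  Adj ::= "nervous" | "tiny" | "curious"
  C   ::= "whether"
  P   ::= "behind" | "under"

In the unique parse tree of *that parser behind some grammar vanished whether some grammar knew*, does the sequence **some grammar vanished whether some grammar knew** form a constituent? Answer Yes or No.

No

[S [NP [NP [Det that] [N parser]] [PP [P behind] [NP [Det some] [N grammar]]]] [VP [V vanished] [CP [C whether] [S [NP [Det some] [N grammar]] [VP [V knew]]]]]]
The smallest constituent containing 'some grammar vanished whether some grammar knew' is the S spanning 'that parser behind some grammar vanished whether some grammar knew'; no single node in the tree dominates exactly the given words.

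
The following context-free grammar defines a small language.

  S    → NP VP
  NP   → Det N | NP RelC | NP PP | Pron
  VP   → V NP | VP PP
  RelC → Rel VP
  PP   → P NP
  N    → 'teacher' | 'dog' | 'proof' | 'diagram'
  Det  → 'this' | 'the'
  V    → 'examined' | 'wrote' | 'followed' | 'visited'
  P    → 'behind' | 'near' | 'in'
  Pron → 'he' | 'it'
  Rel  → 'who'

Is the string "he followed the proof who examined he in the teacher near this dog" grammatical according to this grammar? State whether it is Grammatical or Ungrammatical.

Grammatical

[S [NP [Pron he]] [VP [V followed] [NP [NP [Det the] [N proof]] [RelC [Rel who] [VP [V examined] [NP [NP [Pron he]] [PP [P in] [NP [NP [Det the] [N teacher]] [PP [P near] [NP [Det this] [N dog]]]]]]]]]]]
Each bracket corresponds to one application of a listed rule, so the string is derivable from S.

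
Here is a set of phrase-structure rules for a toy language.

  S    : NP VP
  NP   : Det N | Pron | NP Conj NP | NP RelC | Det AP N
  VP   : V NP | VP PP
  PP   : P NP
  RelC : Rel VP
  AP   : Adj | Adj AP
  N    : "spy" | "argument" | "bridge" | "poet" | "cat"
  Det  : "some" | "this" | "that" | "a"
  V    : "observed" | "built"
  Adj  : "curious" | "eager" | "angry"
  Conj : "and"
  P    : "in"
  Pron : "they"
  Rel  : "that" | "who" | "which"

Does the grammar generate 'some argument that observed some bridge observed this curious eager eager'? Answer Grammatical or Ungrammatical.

For S → NP VP, every NP-prefix leaves a non-VP remainder: after 'some argument' the remainder is not a VP; after 'some argument that observed some bridge' the remainder is not a VP.

Ungrammatical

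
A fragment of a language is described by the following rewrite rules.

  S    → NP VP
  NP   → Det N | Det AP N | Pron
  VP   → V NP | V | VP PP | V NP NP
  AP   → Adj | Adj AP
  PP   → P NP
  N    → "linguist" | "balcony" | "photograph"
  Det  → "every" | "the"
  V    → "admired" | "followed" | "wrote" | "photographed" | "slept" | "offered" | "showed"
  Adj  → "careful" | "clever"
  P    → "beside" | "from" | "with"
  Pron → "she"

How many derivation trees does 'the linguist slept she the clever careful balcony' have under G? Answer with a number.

1

[S [NP [Det the] [N linguist]] [VP [V slept] [NP [Pron she]] [NP [Det the] [AP [Adj clever] [AP [Adj careful]]] [N balcony]]]]
No rule offers an alternative attachment or grouping for any span, so this is the only derivation.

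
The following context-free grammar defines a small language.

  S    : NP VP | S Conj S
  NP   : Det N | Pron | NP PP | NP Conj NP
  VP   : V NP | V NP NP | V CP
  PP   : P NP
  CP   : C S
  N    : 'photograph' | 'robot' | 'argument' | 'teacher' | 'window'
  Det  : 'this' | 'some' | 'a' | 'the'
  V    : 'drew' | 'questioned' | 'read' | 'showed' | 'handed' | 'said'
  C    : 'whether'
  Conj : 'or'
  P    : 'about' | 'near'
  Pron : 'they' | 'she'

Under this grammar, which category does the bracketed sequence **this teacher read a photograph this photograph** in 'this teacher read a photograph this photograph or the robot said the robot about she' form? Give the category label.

S

[S [S [NP [Det this] [N teacher]] [VP [V read] [NP [Det a] [N photograph]] [NP [Det this] [N photograph]]]] [Conj or] [S [NP [Det the] [N robot]] [VP [V said] [NP [NP [Det the] [N robot]] [PP [P about] [NP [Pron she]]]]]]]
The span 'this teacher read a photograph this photograph' is the S node built by S → NP VP.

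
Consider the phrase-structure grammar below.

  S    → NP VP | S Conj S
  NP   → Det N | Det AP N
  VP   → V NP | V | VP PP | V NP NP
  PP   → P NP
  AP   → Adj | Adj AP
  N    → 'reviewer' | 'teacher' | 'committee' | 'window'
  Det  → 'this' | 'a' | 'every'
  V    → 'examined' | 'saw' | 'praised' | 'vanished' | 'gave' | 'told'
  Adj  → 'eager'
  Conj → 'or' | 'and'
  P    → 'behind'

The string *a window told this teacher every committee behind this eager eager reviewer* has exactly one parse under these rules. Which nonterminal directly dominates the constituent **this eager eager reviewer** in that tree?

S
  NP
    Det: a
    N: window
  VP
    VP
      V: told
      NP
        Det: this
        N: teacher
      NP
        Det: every
        N: committee
    PP
      P: behind
      NP
        Det: this
        AP
          Adj: eager
          AP
            Adj: eager
        N: reviewer
The span 'this eager eager reviewer' is the NP node built by NP → Det AP N.
Its mother is the PP built by PP → P NP.

PP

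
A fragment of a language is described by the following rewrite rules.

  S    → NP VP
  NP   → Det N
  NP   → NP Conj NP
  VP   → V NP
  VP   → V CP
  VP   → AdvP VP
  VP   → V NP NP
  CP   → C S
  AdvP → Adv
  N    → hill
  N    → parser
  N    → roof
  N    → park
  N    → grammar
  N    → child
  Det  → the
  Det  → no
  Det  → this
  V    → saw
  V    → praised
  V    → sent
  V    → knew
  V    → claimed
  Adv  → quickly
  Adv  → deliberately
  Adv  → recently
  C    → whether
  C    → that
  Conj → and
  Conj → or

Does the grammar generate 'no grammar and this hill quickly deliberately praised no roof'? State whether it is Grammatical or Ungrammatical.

[S [NP [NP [Det no] [N grammar]] [Conj and] [NP [Det this] [N hill]]] [VP [AdvP [Adv quickly]] [VP [AdvP [Adv deliberately]] [VP [V praised] [NP [Det no] [N roof]]]]]]
The bracketing above is licensed at every node by one of the given productions, with S at the root.

Grammatical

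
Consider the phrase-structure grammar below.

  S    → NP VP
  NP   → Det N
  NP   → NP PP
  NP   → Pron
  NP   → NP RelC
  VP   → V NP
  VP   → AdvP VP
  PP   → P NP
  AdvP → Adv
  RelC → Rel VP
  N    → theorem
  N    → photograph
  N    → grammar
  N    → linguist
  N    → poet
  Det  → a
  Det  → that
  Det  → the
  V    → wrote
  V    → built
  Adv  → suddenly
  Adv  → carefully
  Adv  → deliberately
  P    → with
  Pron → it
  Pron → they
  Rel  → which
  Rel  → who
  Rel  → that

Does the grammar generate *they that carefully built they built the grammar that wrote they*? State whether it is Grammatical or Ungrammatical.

S
  NP
    NP
      Pron: they
    RelC
      Rel: that
      VP
        AdvP
          Adv: carefully
        VP
          V: built
          NP
            Pron: they
  VP
    V: built
    NP
      NP
        Det: the
        N: grammar
      RelC
        Rel: that
        VP
          V: wrote
          NP
            Pron: they
Each bracket corresponds to one application of a listed rule, so the string is derivable from S.

Grammatical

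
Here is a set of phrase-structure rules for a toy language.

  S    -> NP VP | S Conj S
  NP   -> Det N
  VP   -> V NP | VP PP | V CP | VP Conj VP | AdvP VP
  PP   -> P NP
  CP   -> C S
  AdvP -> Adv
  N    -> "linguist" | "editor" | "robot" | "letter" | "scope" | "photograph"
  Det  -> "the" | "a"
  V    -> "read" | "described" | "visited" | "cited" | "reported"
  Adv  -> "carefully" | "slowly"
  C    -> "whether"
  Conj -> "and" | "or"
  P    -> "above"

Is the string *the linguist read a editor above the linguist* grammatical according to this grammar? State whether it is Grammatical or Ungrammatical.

Grammatical

S
  NP
    Det: the
    N: linguist
  VP
    VP
      V: read
      NP
        Det: a
        N: editor
    PP
      P: above
      NP
        Det: the
        N: linguist
Every word is introduced by a lexical rule and the phrasal rules combine the resulting categories into a single S.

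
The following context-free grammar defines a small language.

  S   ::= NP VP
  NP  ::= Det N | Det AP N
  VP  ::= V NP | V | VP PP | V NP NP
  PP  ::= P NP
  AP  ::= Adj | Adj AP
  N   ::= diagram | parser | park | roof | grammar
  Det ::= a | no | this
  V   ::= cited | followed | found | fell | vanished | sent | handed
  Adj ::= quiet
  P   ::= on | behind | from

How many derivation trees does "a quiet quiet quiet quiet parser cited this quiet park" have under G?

[S [NP [Det a] [AP [Adj quiet] [AP [Adj quiet] [AP [Adj quiet] [AP [Adj quiet]]]]] [N parser]] [VP [V cited] [NP [Det this] [AP [Adj quiet]] [N park]]]]
No rule offers an alternative attachment or grouping for any span, so this is the only derivation.

1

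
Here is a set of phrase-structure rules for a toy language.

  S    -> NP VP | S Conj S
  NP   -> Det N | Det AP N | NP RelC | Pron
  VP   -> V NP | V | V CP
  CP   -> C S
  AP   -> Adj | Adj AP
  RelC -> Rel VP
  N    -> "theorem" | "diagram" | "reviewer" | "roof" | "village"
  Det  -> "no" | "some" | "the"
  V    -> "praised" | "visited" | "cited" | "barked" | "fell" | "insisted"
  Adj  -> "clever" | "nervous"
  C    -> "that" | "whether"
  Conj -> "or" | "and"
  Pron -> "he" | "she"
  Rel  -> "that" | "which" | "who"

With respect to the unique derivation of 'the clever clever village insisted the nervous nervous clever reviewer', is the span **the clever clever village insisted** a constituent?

[S [NP [Det the] [AP [Adj clever] [AP [Adj clever]]] [N village]] [VP [V insisted] [NP [Det the] [AP [Adj nervous] [AP [Adj nervous] [AP [Adj clever]]]] [N reviewer]]]]
The smallest constituent containing 'the clever clever village insisted' is the S spanning 'the clever clever village insisted the nervous nervous clever reviewer'; no single node in the tree dominates exactly the given words.

No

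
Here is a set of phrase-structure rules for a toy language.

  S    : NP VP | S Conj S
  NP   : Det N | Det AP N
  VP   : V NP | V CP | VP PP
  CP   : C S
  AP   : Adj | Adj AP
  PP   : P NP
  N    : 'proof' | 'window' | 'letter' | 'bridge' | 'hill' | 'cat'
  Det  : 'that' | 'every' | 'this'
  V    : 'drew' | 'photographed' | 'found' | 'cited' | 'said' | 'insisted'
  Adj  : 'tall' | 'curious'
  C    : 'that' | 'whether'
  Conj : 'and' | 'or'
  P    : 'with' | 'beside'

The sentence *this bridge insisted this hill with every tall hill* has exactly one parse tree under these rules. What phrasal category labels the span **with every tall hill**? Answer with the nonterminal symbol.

S
  NP
    Det: this
    N: bridge
  VP
    VP
      V: insisted
      NP
        Det: this
        N: hill
    PP
      P: with
      NP
        Det: every
        AP
          Adj: tall
        N: hill
The span 'with every tall hill' is the PP node built by PP → P NP.

PP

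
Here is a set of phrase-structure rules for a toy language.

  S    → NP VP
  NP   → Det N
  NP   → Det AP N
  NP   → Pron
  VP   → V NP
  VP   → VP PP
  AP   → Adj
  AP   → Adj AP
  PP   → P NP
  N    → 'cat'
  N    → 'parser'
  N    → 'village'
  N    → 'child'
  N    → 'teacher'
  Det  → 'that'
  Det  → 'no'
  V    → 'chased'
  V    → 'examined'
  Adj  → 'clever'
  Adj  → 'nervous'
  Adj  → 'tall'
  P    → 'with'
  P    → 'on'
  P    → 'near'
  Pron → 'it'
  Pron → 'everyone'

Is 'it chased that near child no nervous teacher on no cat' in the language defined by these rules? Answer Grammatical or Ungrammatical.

A Det word can never sit immediately before a P word in any string this grammar generates, so the substring 'that near' rules out a derivation.

Ungrammatical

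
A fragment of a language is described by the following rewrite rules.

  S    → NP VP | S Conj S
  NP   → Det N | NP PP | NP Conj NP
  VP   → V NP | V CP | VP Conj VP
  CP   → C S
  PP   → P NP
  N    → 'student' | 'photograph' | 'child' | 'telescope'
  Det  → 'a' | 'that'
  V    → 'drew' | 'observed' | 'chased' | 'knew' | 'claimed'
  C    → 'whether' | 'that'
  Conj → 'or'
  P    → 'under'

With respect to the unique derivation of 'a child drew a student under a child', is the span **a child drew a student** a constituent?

No

[S [NP [Det a] [N child]] [VP [V drew] [NP [NP [Det a] [N student]] [PP [P under] [NP [Det a] [N child]]]]]]
The smallest constituent containing 'a child drew a student' is the S spanning 'a child drew a student under a child'; no single node in the tree dominates exactly the given words.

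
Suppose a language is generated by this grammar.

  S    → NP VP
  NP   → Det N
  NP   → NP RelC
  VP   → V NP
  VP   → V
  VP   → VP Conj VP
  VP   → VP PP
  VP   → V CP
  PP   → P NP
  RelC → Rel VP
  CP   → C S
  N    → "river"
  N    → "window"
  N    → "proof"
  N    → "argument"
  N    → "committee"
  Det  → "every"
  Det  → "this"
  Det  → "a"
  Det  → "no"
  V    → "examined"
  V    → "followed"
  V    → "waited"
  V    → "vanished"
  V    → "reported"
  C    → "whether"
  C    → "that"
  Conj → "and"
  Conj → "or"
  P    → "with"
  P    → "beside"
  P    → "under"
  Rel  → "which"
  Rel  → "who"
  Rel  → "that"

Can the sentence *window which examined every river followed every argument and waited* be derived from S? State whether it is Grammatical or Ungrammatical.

Ungrammatical

For S → NP VP, no prefix of the string parses as an NP.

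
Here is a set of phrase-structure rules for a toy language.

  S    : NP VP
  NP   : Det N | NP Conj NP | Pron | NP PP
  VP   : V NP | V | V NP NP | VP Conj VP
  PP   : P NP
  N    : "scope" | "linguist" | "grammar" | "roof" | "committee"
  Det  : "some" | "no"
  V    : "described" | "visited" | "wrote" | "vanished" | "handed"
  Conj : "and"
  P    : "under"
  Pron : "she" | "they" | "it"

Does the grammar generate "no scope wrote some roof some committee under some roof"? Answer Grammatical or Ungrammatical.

S
  NP
    Det: no
    N: scope
  VP
    V: wrote
    NP
      Det: some
      N: roof
    NP
      NP
        Det: some
        N: committee
      PP
        P: under
        NP
          Det: some
          N: roof
The bracketing above is licensed at every node by one of the given productions, with S at the root.

Grammatical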